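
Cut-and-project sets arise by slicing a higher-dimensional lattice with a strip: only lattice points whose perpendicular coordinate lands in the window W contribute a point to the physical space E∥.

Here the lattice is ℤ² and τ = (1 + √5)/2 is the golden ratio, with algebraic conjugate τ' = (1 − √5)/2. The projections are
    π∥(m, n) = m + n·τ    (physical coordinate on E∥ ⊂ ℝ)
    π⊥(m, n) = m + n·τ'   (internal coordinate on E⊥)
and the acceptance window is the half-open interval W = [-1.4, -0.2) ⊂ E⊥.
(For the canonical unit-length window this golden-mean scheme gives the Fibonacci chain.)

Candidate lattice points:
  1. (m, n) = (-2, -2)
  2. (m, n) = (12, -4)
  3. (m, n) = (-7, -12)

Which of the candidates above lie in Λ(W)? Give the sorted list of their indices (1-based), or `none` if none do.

τ' = (1−√5)/2 ≈ -0.6180.
[1] lift (-2,-2): star map gives -0.7639; window check -1.4 ≤ -0.7639 < -0.2 is true → IN Λ
[2] lift (12,-4): star map gives 14.4721; window check -1.4 ≤ 14.4721 < -0.2 is false → out
[3] lift (-7,-12): star map gives 0.4164; window check -1.4 ≤ 0.4164 < -0.2 is false → out

1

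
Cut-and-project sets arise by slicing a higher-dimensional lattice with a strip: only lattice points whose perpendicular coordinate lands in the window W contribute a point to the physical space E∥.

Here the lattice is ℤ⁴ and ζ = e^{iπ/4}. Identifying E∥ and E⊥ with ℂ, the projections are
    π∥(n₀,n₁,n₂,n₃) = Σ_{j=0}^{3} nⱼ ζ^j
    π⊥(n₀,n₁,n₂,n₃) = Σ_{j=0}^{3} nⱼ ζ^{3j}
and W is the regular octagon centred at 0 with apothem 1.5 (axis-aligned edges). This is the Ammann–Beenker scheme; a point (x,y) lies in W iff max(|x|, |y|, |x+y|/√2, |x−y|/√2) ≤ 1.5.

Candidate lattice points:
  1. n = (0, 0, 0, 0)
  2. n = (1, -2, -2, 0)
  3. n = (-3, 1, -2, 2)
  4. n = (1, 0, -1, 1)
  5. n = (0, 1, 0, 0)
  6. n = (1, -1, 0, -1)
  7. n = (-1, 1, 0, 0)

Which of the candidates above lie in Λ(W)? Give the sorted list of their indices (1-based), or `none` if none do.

With ζ = e^{iπ/4} the internal vectors are ζ^0,ζ^3,ζ^6,ζ^9.
candidate 1: n = (0, 0, 0, 0) → π⊥ ≈ (+0.000000, +0.000000); max(|x|,|y|,|x±y|/√2) = 0.000000 ≤ 1.5 ⇒ ∈ W
candidate 2: n = (1, -2, -2, 0) → π⊥ ≈ (+2.414214, +0.585786); max(|x|,|y|,|x±y|/√2) = 2.414214 > 1.5 ⇒ ∉ W
candidate 3: n = (-3, 1, -2, 2) → π⊥ ≈ (-2.292893, +4.121320); max(|x|,|y|,|x±y|/√2) = 4.535534 > 1.5 ⇒ ∉ W
candidate 4: n = (1, 0, -1, 1) → π⊥ ≈ (+1.707107, +1.707107); max(|x|,|y|,|x±y|/√2) = 2.414214 > 1.5 ⇒ ∉ W
candidate 5: n = (0, 1, 0, 0) → π⊥ ≈ (-0.707107, +0.707107); max(|x|,|y|,|x±y|/√2) = 1.000000 ≤ 1.5 ⇒ ∈ W
candidate 6: n = (1, -1, 0, -1) → π⊥ ≈ (+1.000000, -1.414214); max(|x|,|y|,|x±y|/√2) = 1.707107 > 1.5 ⇒ ∉ W
candidate 7: n = (-1, 1, 0, 0) → π⊥ ≈ (-1.707107, +0.707107); max(|x|,|y|,|x±y|/√2) = 1.707107 > 1.5 ⇒ ∉ W

1, 5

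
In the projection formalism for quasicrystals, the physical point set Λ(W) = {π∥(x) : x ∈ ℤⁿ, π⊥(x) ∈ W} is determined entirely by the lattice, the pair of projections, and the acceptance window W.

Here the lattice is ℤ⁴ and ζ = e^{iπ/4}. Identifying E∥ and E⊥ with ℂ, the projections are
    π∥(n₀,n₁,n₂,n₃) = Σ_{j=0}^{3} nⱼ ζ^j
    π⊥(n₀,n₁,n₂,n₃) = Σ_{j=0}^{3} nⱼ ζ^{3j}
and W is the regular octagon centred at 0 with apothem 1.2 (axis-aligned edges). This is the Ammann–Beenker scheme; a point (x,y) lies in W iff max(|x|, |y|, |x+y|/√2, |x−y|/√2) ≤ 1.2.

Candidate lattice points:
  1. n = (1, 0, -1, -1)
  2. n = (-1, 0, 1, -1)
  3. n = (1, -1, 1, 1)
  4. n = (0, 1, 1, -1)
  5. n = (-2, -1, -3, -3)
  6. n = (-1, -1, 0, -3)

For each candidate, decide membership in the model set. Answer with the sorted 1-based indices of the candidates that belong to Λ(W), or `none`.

1

Internal map: ζ^{3j} for j=0..3 gives (1,0), (−√2/2,√2/2), (0,−1), (√2/2,√2/2).
#1 (1, 0, -1, -1): internal (0.292893, 0.292893); octagon support 0.414214 vs apothem 1.2 → ∈ W
#2 (-1, 0, 1, -1): internal (-1.707107, -1.707107); octagon support 2.414214 vs apothem 1.2 → ∉ W
#3 (1, -1, 1, 1): internal (2.414214, -1.000000); octagon support 2.414214 vs apothem 1.2 → ∉ W
#4 (0, 1, 1, -1): internal (-1.414214, -1.000000); octagon support 1.707107 vs apothem 1.2 → ∉ W
#5 (-2, -1, -3, -3): internal (-3.414214, 0.171573); octagon support 3.414214 vs apothem 1.2 → ∉ W
#6 (-1, -1, 0, -3): internal (-2.414214, -2.828427); octagon support 3.707107 vs apothem 1.2 → ∉ W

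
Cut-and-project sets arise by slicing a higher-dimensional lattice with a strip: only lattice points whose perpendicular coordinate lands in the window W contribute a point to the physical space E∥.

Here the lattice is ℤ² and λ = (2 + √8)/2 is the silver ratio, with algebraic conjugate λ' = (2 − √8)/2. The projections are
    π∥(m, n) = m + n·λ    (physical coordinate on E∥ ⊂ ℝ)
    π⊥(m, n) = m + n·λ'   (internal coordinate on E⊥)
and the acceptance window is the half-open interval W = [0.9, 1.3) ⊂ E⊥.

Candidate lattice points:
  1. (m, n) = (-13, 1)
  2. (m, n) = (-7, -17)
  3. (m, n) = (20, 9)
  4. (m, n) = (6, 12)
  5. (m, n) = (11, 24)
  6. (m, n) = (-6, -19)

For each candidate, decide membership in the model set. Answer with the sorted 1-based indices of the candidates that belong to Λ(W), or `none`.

Compute λ' = (2−√8)/2 = -0.414214, so π⊥(m,n) = m -0.414214·n.
candidate 1: (m,n)=(-13,1) → π∥ = -13+1·λ ≈ -10.585786, π⊥ = -13+1·λ' ≈ -13.414214 ∉ [0.9, 1.3) ⇒ out
candidate 2: (m,n)=(-7,-17) → π∥ = -7-17·λ ≈ -48.041631, π⊥ = -7-17·λ' ≈ 0.041631 ∉ [0.9, 1.3) ⇒ out
candidate 3: (m,n)=(20,9) → π∥ = 20+9·λ ≈ 41.727922, π⊥ = 20+9·λ' ≈ 16.272078 ∉ [0.9, 1.3) ⇒ out
candidate 4: (m,n)=(6,12) → π∥ = 6+12·λ ≈ 34.970563, π⊥ = 6+12·λ' ≈ 1.029437 ∈ [0.9, 1.3) ⇒ IN Λ
candidate 5: (m,n)=(11,24) → π∥ = 11+24·λ ≈ 68.941125, π⊥ = 11+24·λ' ≈ 1.058875 ∈ [0.9, 1.3) ⇒ IN Λ
candidate 6: (m,n)=(-6,-19) → π∥ = -6-19·λ ≈ -51.870058, π⊥ = -6-19·λ' ≈ 1.870058 ∉ [0.9, 1.3) ⇒ out

4, 5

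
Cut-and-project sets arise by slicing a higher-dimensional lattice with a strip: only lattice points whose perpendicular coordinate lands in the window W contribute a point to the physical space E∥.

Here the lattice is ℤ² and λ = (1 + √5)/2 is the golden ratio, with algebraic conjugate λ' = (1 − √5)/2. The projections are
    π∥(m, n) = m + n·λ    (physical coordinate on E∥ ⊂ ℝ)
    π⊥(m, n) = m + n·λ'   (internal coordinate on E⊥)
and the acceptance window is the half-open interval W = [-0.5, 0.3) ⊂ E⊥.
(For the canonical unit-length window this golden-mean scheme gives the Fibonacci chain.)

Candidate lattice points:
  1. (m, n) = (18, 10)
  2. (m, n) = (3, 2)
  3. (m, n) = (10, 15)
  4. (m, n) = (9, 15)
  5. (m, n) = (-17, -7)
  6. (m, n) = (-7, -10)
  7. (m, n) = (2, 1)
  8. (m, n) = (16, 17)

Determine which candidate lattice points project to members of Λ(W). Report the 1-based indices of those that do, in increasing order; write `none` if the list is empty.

λ' = (1−√5)/2 ≈ -0.61803.
[1] lift (18,10): star map gives 11.81966; window check -0.5 ≤ 11.81966 < 0.3 is false → out
[2] lift (3,2): star map gives 1.76393; window check -0.5 ≤ 1.76393 < 0.3 is false → out
[3] lift (10,15): star map gives 0.72949; window check -0.5 ≤ 0.72949 < 0.3 is false → out
[4] lift (9,15): star map gives -0.27051; window check -0.5 ≤ -0.27051 < 0.3 is true → IN Λ
[5] lift (-17,-7): star map gives -12.67376; window check -0.5 ≤ -12.67376 < 0.3 is false → out
[6] lift (-7,-10): star map gives -0.81966; window check -0.5 ≤ -0.81966 < 0.3 is false → out
[7] lift (2,1): star map gives 1.38197; window check -0.5 ≤ 1.38197 < 0.3 is false → out
[8] lift (16,17): star map gives 5.49342; window check -0.5 ≤ 5.49342 < 0.3 is false → out

4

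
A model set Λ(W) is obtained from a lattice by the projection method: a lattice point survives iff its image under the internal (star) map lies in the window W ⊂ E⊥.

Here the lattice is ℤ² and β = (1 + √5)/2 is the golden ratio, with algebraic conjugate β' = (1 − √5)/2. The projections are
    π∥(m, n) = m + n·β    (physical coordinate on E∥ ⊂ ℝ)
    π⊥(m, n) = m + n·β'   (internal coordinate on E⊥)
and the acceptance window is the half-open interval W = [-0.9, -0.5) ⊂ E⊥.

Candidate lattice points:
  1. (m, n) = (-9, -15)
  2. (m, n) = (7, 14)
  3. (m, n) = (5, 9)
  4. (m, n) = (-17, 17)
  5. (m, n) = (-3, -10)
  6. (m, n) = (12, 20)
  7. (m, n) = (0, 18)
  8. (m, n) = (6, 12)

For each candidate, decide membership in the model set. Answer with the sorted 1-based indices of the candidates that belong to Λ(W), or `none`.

Numerically β ≈ 1.618034 and β' = −1/β ≈ -0.618034.
candidate 1: (m,n)=(-9,-15) → π∥ = -9-15·β ≈ -33.270510, π⊥ = -9-15·β' ≈ 0.270510 ∉ [-0.9, -0.5) ⇒ out
candidate 2: (m,n)=(7,14) → π∥ = 7+14·β ≈ 29.652476, π⊥ = 7+14·β' ≈ -1.652476 ∉ [-0.9, -0.5) ⇒ out
candidate 3: (m,n)=(5,9) → π∥ = 5+9·β ≈ 19.562306, π⊥ = 5+9·β' ≈ -0.562306 ∈ [-0.9, -0.5) ⇒ IN Λ
candidate 4: (m,n)=(-17,17) → π∥ = -17+17·β ≈ 10.506578, π⊥ = -17+17·β' ≈ -27.506578 ∉ [-0.9, -0.5) ⇒ out
candidate 5: (m,n)=(-3,-10) → π∥ = -3-10·β ≈ -19.180340, π⊥ = -3-10·β' ≈ 3.180340 ∉ [-0.9, -0.5) ⇒ out
candidate 6: (m,n)=(12,20) → π∥ = 12+20·β ≈ 44.360680, π⊥ = 12+20·β' ≈ -0.360680 ∉ [-0.9, -0.5) ⇒ out
candidate 7: (m,n)=(0,18) → π∥ = 0+18·β ≈ 29.124612, π⊥ = 0+18·β' ≈ -11.124612 ∉ [-0.9, -0.5) ⇒ out
candidate 8: (m,n)=(6,12) → π∥ = 6+12·β ≈ 25.416408, π⊥ = 6+12·β' ≈ -1.416408 ∉ [-0.9, -0.5) ⇒ out

3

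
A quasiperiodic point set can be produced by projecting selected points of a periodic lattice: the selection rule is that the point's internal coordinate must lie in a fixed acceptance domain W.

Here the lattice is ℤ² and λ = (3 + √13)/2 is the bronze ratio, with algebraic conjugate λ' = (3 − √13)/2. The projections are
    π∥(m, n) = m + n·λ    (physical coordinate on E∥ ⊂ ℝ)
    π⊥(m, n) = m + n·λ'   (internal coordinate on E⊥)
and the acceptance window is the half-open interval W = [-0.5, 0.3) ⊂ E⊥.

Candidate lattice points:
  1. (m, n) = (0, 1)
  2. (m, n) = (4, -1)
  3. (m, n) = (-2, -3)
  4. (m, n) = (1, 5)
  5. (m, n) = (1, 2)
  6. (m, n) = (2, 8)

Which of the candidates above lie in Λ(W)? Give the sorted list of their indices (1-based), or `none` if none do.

λ' = (3−√13)/2 ≈ -0.30278.
candidate 1: (m,n)=(0,1) → π∥ = 0+1·λ ≈ 3.30278, π⊥ = 0+1·λ' ≈ -0.30278 ∈ [-0.5, 0.3) ⇒ IN Λ
candidate 2: (m,n)=(4,-1) → π∥ = 4-1·λ ≈ 0.69722, π⊥ = 4-1·λ' ≈ 4.30278 ∉ [-0.5, 0.3) ⇒ out
candidate 3: (m,n)=(-2,-3) → π∥ = -2-3·λ ≈ -11.90833, π⊥ = -2-3·λ' ≈ -1.09167 ∉ [-0.5, 0.3) ⇒ out
candidate 4: (m,n)=(1,5) → π∥ = 1+5·λ ≈ 17.51388, π⊥ = 1+5·λ' ≈ -0.51388 ∉ [-0.5, 0.3) ⇒ out
candidate 5: (m,n)=(1,2) → π∥ = 1+2·λ ≈ 7.60555, π⊥ = 1+2·λ' ≈ 0.39445 ∉ [-0.5, 0.3) ⇒ out
candidate 6: (m,n)=(2,8) → π∥ = 2+8·λ ≈ 28.42221, π⊥ = 2+8·λ' ≈ -0.42221 ∈ [-0.5, 0.3) ⇒ IN Λ

1, 6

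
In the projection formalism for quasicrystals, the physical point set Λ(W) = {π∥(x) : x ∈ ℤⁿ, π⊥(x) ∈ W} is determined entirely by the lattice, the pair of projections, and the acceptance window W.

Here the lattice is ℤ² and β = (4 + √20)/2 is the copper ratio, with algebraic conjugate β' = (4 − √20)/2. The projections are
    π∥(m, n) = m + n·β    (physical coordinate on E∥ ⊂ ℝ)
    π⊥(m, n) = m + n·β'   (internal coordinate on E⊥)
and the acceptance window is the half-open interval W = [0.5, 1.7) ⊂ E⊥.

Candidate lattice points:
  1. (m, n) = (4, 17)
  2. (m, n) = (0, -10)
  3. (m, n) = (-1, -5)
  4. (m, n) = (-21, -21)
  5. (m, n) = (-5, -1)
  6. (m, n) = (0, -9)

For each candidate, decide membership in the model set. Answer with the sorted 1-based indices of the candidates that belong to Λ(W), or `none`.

none

Numerically β ≈ 4.2361 and β' = −1/β ≈ -0.2361.
#1 (4,17): internal coord 4 + (17)·β' = -0.0132; -0.0132 ∉ [0.5, 1.7) → out
#2 (0,-10): internal coord 0 + (-10)·β' = +2.3607; +2.3607 ∉ [0.5, 1.7) → out
#3 (-1,-5): internal coord -1 + (-5)·β' = +0.1803; +0.1803 ∉ [0.5, 1.7) → out
#4 (-21,-21): internal coord -21 + (-21)·β' = -16.0426; -16.0426 ∉ [0.5, 1.7) → out
#5 (-5,-1): internal coord -5 + (-1)·β' = -4.7639; -4.7639 ∉ [0.5, 1.7) → out
#6 (0,-9): internal coord 0 + (-9)·β' = +2.1246; +2.1246 ∉ [0.5, 1.7) → out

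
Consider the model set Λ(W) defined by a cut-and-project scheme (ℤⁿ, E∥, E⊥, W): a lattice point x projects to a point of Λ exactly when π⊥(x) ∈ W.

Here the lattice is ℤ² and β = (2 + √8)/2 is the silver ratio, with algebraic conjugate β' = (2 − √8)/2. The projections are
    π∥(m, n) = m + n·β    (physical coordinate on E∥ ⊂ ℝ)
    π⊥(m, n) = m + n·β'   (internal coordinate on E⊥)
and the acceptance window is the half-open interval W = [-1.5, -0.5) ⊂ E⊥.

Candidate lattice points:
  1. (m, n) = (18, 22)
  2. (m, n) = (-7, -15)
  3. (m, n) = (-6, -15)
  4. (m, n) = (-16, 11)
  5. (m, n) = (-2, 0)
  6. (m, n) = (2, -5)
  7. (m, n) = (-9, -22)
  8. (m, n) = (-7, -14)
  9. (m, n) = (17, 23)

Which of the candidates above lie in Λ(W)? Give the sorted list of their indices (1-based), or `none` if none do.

β' = (2−√8)/2 ≈ -0.414214.
#1 (18,22): internal coord 18 + (22)·β' = +8.887302; +8.887302 ∉ [-1.5, -0.5) → out
#2 (-7,-15): internal coord -7 + (-15)·β' = -0.786797; -0.786797 ∈ [-1.5, -0.5) → IN Λ
#3 (-6,-15): internal coord -6 + (-15)·β' = +0.213203; +0.213203 ∉ [-1.5, -0.5) → out
#4 (-16,11): internal coord -16 + (11)·β' = -20.556349; -20.556349 ∉ [-1.5, -0.5) → out
#5 (-2,0): internal coord -2 + (0)·β' = -2.000000; -2.000000 ∉ [-1.5, -0.5) → out
#6 (2,-5): internal coord 2 + (-5)·β' = +4.071068; +4.071068 ∉ [-1.5, -0.5) → out
#7 (-9,-22): internal coord -9 + (-22)·β' = +0.112698; +0.112698 ∉ [-1.5, -0.5) → out
#8 (-7,-14): internal coord -7 + (-14)·β' = -1.201010; -1.201010 ∈ [-1.5, -0.5) → IN Λ
#9 (17,23): internal coord 17 + (23)·β' = +7.473088; +7.473088 ∉ [-1.5, -0.5) → out

2, 8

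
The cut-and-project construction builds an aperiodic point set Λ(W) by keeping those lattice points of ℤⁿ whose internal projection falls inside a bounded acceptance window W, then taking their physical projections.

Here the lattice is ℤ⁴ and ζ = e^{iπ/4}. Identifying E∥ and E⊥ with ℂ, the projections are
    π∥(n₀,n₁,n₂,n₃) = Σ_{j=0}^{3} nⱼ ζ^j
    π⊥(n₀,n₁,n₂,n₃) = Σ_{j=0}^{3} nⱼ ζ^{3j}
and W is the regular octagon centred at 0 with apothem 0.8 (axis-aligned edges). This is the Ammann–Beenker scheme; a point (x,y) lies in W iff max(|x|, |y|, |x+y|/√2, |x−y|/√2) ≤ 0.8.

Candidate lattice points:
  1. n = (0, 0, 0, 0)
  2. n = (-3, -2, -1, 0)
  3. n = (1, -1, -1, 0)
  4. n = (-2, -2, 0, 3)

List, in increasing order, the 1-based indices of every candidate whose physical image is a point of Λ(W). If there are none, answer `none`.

1

Internal map: ζ^{3j} for j=0..3 gives (1,0), (−√2/2,√2/2), (0,−1), (√2/2,√2/2).
candidate 1: n = (0, 0, 0, 0) → π⊥ ≈ (+0.0000, +0.0000); max(|x|,|y|,|x±y|/√2) = 0.0000 ≤ 0.8 ⇒ ∈ W
candidate 2: n = (-3, -2, -1, 0) → π⊥ ≈ (-1.5858, -0.4142); max(|x|,|y|,|x±y|/√2) = 1.5858 > 0.8 ⇒ ∉ W
candidate 3: n = (1, -1, -1, 0) → π⊥ ≈ (+1.7071, +0.2929); max(|x|,|y|,|x±y|/√2) = 1.7071 > 0.8 ⇒ ∉ W
candidate 4: n = (-2, -2, 0, 3) → π⊥ ≈ (+1.5355, +0.7071); max(|x|,|y|,|x±y|/√2) = 1.5858 > 0.8 ⇒ ∉ W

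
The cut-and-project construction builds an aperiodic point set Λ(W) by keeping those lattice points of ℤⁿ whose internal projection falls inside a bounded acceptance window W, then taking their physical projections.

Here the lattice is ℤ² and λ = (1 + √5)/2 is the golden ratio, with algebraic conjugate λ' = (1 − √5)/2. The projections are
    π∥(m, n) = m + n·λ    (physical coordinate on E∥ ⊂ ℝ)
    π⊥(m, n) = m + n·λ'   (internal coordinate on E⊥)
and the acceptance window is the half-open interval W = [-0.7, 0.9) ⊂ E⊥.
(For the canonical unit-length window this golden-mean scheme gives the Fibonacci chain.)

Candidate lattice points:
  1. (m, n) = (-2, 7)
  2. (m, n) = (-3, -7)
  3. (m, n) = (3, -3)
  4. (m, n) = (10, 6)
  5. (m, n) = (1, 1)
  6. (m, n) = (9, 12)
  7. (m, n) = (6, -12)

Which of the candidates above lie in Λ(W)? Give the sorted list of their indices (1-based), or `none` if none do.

Numerically λ ≈ 1.61803 and λ' = −1/λ ≈ -0.61803.
#1 (-2,7): internal coord -2 + (7)·λ' = -6.32624; -6.32624 ∉ [-0.7, 0.9) → out
#2 (-3,-7): internal coord -3 + (-7)·λ' = +1.32624; +1.32624 ∉ [-0.7, 0.9) → out
#3 (3,-3): internal coord 3 + (-3)·λ' = +4.85410; +4.85410 ∉ [-0.7, 0.9) → out
#4 (10,6): internal coord 10 + (6)·λ' = +6.29180; +6.29180 ∉ [-0.7, 0.9) → out
#5 (1,1): internal coord 1 + (1)·λ' = +0.38197; +0.38197 ∈ [-0.7, 0.9) → IN Λ
#6 (9,12): internal coord 9 + (12)·λ' = +1.58359; +1.58359 ∉ [-0.7, 0.9) → out
#7 (6,-12): internal coord 6 + (-12)·λ' = +13.41641; +13.41641 ∉ [-0.7, 0.9) → out

5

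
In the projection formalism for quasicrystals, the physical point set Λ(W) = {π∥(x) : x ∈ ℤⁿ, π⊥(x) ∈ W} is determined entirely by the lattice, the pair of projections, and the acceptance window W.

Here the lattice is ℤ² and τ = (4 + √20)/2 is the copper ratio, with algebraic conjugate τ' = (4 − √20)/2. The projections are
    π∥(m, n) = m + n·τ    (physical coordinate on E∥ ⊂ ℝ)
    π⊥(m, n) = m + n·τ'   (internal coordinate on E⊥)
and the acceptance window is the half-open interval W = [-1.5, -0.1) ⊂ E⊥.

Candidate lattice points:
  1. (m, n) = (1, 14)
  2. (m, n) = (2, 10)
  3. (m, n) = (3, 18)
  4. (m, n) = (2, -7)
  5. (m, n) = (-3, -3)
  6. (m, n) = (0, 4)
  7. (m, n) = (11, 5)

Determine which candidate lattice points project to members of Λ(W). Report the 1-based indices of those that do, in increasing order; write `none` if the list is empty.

2, 3, 6

τ' = (4−√20)/2 ≈ -0.236068.
#1 (1,14): internal coord 1 + (14)·τ' = -2.304952; -2.304952 ∉ [-1.5, -0.1) → out
#2 (2,10): internal coord 2 + (10)·τ' = -0.360680; -0.360680 ∈ [-1.5, -0.1) → IN Λ
#3 (3,18): internal coord 3 + (18)·τ' = -1.249224; -1.249224 ∈ [-1.5, -0.1) → IN Λ
#4 (2,-7): internal coord 2 + (-7)·τ' = +3.652476; +3.652476 ∉ [-1.5, -0.1) → out
#5 (-3,-3): internal coord -3 + (-3)·τ' = -2.291796; -2.291796 ∉ [-1.5, -0.1) → out
#6 (0,4): internal coord 0 + (4)·τ' = -0.944272; -0.944272 ∈ [-1.5, -0.1) → IN Λ
#7 (11,5): internal coord 11 + (5)·τ' = +9.819660; +9.819660 ∉ [-1.5, -0.1) → out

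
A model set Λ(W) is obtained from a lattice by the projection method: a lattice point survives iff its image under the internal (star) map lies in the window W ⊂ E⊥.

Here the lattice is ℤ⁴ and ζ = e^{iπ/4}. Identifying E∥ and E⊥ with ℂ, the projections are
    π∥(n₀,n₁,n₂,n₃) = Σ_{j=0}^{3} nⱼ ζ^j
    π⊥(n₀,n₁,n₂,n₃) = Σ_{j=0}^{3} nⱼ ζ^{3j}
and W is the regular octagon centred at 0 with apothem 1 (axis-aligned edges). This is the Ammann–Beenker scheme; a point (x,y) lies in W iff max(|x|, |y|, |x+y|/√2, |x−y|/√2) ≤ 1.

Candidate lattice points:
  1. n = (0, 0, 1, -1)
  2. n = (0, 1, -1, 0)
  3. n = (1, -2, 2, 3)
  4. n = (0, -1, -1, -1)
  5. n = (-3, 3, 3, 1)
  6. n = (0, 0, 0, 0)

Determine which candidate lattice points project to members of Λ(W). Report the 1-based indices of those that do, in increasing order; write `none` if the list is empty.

4, 6

Internal map: ζ^{3j} for j=0..3 gives (1,0), (−√2/2,√2/2), (0,−1), (√2/2,√2/2).
candidate 1: n = (0, 0, 1, -1) → π⊥ ≈ (-0.70711, -1.70711); max(|x|,|y|,|x±y|/√2) = 1.70711 > 1 ⇒ ∉ W
candidate 2: n = (0, 1, -1, 0) → π⊥ ≈ (-0.70711, +1.70711); max(|x|,|y|,|x±y|/√2) = 1.70711 > 1 ⇒ ∉ W
candidate 3: n = (1, -2, 2, 3) → π⊥ ≈ (+4.53553, -1.29289); max(|x|,|y|,|x±y|/√2) = 4.53553 > 1 ⇒ ∉ W
candidate 4: n = (0, -1, -1, -1) → π⊥ ≈ (+0.00000, -0.41421); max(|x|,|y|,|x±y|/√2) = 0.41421 ≤ 1 ⇒ ∈ W
candidate 5: n = (-3, 3, 3, 1) → π⊥ ≈ (-4.41421, -0.17157); max(|x|,|y|,|x±y|/√2) = 4.41421 > 1 ⇒ ∉ W
candidate 6: n = (0, 0, 0, 0) → π⊥ ≈ (+0.00000, +0.00000); max(|x|,|y|,|x±y|/√2) = 0.00000 ≤ 1 ⇒ ∈ W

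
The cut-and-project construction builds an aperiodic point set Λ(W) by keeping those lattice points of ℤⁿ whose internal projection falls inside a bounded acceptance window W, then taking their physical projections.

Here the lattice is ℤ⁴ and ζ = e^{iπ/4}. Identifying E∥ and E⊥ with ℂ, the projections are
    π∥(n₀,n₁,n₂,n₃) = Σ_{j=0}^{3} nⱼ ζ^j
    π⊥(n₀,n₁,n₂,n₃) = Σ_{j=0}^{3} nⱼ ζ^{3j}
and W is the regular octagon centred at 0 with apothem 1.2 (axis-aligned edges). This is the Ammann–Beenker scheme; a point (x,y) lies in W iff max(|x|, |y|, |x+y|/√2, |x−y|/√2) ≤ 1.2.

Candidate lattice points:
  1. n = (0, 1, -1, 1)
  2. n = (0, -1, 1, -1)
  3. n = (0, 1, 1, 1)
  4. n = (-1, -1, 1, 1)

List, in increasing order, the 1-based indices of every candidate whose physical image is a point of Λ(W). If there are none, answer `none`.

3, 4

π⊥(n) = n₀ + n₁ζ³ + n₂ζ⁶ + n₃ζ⁹ where ζ = e^{iπ/4}.
candidate 1: n = (0, 1, -1, 1) → π⊥ ≈ (+0.0000, +2.4142); max(|x|,|y|,|x±y|/√2) = 2.4142 > 1.2 ⇒ ∉ W
candidate 2: n = (0, -1, 1, -1) → π⊥ ≈ (+0.0000, -2.4142); max(|x|,|y|,|x±y|/√2) = 2.4142 > 1.2 ⇒ ∉ W
candidate 3: n = (0, 1, 1, 1) → π⊥ ≈ (+0.0000, +0.4142); max(|x|,|y|,|x±y|/√2) = 0.4142 ≤ 1.2 ⇒ ∈ W
candidate 4: n = (-1, -1, 1, 1) → π⊥ ≈ (+0.4142, -1.0000); max(|x|,|y|,|x±y|/√2) = 1.0000 ≤ 1.2 ⇒ ∈ W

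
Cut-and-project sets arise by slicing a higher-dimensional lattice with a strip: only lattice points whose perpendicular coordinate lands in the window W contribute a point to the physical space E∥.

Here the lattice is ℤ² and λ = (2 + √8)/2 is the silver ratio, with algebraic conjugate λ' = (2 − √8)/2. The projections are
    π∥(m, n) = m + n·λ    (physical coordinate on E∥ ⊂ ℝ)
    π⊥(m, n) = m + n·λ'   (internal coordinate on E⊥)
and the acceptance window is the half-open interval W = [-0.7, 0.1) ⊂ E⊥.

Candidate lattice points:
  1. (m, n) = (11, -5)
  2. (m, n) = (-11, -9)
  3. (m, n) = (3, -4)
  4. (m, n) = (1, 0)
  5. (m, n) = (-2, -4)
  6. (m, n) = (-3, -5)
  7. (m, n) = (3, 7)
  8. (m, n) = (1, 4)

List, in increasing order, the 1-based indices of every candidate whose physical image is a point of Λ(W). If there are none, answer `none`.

5, 8

Compute λ' = (2−√8)/2 = -0.414214, so π⊥(m,n) = m -0.414214·n.
[1] lift (11,-5): star map gives 13.071068; window check -0.7 ≤ 13.071068 < 0.1 is false → out
[2] lift (-11,-9): star map gives -7.272078; window check -0.7 ≤ -7.272078 < 0.1 is false → out
[3] lift (3,-4): star map gives 4.656854; window check -0.7 ≤ 4.656854 < 0.1 is false → out
[4] lift (1,0): star map gives 1.000000; window check -0.7 ≤ 1.000000 < 0.1 is false → out
[5] lift (-2,-4): star map gives -0.343146; window check -0.7 ≤ -0.343146 < 0.1 is true → IN Λ
[6] lift (-3,-5): star map gives -0.928932; window check -0.7 ≤ -0.928932 < 0.1 is false → out
[7] lift (3,7): star map gives 0.100505; window check -0.7 ≤ 0.100505 < 0.1 is false → out
[8] lift (1,4): star map gives -0.656854; window check -0.7 ≤ -0.656854 < 0.1 is true → IN Λ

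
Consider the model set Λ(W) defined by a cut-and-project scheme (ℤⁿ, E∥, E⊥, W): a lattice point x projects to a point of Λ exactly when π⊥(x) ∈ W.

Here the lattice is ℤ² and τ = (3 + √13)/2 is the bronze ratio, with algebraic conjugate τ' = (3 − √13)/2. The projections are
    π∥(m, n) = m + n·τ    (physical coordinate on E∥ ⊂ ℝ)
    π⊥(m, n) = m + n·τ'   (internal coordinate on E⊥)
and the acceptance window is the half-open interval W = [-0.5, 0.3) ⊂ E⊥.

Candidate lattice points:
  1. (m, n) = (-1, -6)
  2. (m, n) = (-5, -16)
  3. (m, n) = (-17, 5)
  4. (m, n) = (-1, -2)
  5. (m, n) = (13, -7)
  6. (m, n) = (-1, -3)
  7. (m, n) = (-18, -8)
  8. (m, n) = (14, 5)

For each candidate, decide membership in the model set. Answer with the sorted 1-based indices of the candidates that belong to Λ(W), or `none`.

Numerically τ ≈ 3.30278 and τ' = −1/τ ≈ -0.30278.
[1] lift (-1,-6): star map gives 0.81665; window check -0.5 ≤ 0.81665 < 0.3 is false → out
[2] lift (-5,-16): star map gives -0.15559; window check -0.5 ≤ -0.15559 < 0.3 is true → IN Λ
[3] lift (-17,5): star map gives -18.51388; window check -0.5 ≤ -18.51388 < 0.3 is false → out
[4] lift (-1,-2): star map gives -0.39445; window check -0.5 ≤ -0.39445 < 0.3 is true → IN Λ
[5] lift (13,-7): star map gives 15.11943; window check -0.5 ≤ 15.11943 < 0.3 is false → out
[6] lift (-1,-3): star map gives -0.09167; window check -0.5 ≤ -0.09167 < 0.3 is true → IN Λ
[7] lift (-18,-8): star map gives -15.57779; window check -0.5 ≤ -15.57779 < 0.3 is false → out
[8] lift (14,5): star map gives 12.48612; window check -0.5 ≤ 12.48612 < 0.3 is false → out

2, 4, 6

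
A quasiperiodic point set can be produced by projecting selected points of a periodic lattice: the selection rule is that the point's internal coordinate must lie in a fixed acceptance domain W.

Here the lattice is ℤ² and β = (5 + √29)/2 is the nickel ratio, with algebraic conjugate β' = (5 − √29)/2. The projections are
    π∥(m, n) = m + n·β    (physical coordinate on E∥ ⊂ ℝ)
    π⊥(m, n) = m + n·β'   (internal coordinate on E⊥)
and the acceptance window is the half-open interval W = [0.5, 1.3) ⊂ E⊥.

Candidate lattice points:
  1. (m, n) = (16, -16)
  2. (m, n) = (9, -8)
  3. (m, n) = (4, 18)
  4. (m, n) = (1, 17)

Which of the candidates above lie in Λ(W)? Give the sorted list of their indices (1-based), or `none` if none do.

3

β' = (5−√29)/2 ≈ -0.1926.
#1 (16,-16): internal coord 16 + (-16)·β' = +19.0813; +19.0813 ∉ [0.5, 1.3) → out
#2 (9,-8): internal coord 9 + (-8)·β' = +10.5407; +10.5407 ∉ [0.5, 1.3) → out
#3 (4,18): internal coord 4 + (18)·β' = +0.5335; +0.5335 ∈ [0.5, 1.3) → IN Λ
#4 (1,17): internal coord 1 + (17)·β' = -2.2739; -2.2739 ∉ [0.5, 1.3) → out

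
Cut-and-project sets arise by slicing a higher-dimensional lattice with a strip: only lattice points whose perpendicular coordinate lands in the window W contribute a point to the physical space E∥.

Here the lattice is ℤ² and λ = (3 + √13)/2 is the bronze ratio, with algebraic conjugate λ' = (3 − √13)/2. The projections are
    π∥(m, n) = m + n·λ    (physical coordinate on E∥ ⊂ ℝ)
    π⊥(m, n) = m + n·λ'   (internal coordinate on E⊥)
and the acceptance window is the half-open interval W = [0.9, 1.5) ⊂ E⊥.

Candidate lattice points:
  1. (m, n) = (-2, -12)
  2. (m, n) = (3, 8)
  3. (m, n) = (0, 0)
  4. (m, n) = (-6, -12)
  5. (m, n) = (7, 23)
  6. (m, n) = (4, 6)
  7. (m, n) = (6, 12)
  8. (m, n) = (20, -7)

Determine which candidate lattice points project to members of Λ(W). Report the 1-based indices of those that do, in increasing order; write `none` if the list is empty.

Numerically λ ≈ 3.3028 and λ' = −1/λ ≈ -0.3028.
[1] lift (-2,-12): star map gives 1.6333; window check 0.9 ≤ 1.6333 < 1.5 is false → out
[2] lift (3,8): star map gives 0.5778; window check 0.9 ≤ 0.5778 < 1.5 is false → out
[3] lift (0,0): star map gives 0.0000; window check 0.9 ≤ 0.0000 < 1.5 is false → out
[4] lift (-6,-12): star map gives -2.3667; window check 0.9 ≤ -2.3667 < 1.5 is false → out
[5] lift (7,23): star map gives 0.0362; window check 0.9 ≤ 0.0362 < 1.5 is false → out
[6] lift (4,6): star map gives 2.1833; window check 0.9 ≤ 2.1833 < 1.5 is false → out
[7] lift (6,12): star map gives 2.3667; window check 0.9 ≤ 2.3667 < 1.5 is false → out
[8] lift (20,-7): star map gives 22.1194; window check 0.9 ≤ 22.1194 < 1.5 is false → out

none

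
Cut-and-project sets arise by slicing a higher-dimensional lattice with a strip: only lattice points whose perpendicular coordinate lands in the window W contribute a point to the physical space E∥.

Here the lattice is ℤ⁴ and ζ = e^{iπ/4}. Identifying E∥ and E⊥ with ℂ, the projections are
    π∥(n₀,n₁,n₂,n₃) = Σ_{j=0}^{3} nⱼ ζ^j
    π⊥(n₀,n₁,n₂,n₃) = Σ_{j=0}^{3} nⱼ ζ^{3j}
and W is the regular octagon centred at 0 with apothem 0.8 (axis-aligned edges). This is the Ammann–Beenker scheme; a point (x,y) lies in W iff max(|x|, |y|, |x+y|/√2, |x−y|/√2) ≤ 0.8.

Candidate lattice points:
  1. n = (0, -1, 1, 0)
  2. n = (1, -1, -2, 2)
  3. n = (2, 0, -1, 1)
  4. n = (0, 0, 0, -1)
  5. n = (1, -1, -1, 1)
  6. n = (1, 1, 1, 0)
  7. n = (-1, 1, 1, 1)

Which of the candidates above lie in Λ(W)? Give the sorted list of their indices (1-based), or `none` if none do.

Internal map: ζ^{3j} for j=0..3 gives (1,0), (−√2/2,√2/2), (0,−1), (√2/2,√2/2).
#1 (0, -1, 1, 0): internal (0.7071, -1.7071); octagon support 1.7071 vs apothem 0.8 → ∉ W
#2 (1, -1, -2, 2): internal (3.1213, 2.7071); octagon support 4.1213 vs apothem 0.8 → ∉ W
#3 (2, 0, -1, 1): internal (2.7071, 1.7071); octagon support 3.1213 vs apothem 0.8 → ∉ W
#4 (0, 0, 0, -1): internal (-0.7071, -0.7071); octagon support 1.0000 vs apothem 0.8 → ∉ W
#5 (1, -1, -1, 1): internal (2.4142, 1.0000); octagon support 2.4142 vs apothem 0.8 → ∉ W
#6 (1, 1, 1, 0): internal (0.2929, -0.2929); octagon support 0.4142 vs apothem 0.8 → ∈ W
#7 (-1, 1, 1, 1): internal (-1.0000, 0.4142); octagon support 1.0000 vs apothem 0.8 → ∉ W

6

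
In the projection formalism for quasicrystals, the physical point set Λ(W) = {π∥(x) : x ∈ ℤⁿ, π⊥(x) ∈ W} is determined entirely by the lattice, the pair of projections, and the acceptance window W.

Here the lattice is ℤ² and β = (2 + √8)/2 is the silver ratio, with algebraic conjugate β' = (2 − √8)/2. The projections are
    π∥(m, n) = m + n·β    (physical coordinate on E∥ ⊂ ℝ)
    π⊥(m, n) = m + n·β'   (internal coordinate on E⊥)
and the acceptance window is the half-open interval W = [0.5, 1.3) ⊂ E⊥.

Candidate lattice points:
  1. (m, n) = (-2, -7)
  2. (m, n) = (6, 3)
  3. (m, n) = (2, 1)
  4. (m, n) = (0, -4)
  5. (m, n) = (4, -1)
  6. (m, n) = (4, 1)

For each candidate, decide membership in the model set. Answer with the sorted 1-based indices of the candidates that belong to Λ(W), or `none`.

Compute β' = (2−√8)/2 = -0.4142, so π⊥(m,n) = m -0.4142·n.
[1] lift (-2,-7): star map gives 0.8995; window check 0.5 ≤ 0.8995 < 1.3 is true → IN Λ
[2] lift (6,3): star map gives 4.7574; window check 0.5 ≤ 4.7574 < 1.3 is false → out
[3] lift (2,1): star map gives 1.5858; window check 0.5 ≤ 1.5858 < 1.3 is false → out
[4] lift (0,-4): star map gives 1.6569; window check 0.5 ≤ 1.6569 < 1.3 is false → out
[5] lift (4,-1): star map gives 4.4142; window check 0.5 ≤ 4.4142 < 1.3 is false → out
[6] lift (4,1): star map gives 3.5858; window check 0.5 ≤ 3.5858 < 1.3 is false → out

1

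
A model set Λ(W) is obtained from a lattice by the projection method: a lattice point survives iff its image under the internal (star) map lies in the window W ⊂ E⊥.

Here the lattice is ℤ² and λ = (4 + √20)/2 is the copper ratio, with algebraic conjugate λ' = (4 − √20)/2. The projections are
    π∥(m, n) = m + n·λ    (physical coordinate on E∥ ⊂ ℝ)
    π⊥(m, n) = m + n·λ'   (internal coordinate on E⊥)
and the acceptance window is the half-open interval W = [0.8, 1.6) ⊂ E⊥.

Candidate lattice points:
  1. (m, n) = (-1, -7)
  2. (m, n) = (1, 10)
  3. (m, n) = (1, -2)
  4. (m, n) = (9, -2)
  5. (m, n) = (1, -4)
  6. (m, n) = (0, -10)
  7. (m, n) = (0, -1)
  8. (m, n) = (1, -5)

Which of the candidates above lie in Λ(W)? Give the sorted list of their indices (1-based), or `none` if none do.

3

Numerically λ ≈ 4.23607 and λ' = −1/λ ≈ -0.23607.
candidate 1: (m,n)=(-1,-7) → π∥ = -1-7·λ ≈ -30.65248, π⊥ = -1-7·λ' ≈ 0.65248 ∉ [0.8, 1.6) ⇒ out
candidate 2: (m,n)=(1,10) → π∥ = 1+10·λ ≈ 43.36068, π⊥ = 1+10·λ' ≈ -1.36068 ∉ [0.8, 1.6) ⇒ out
candidate 3: (m,n)=(1,-2) → π∥ = 1-2·λ ≈ -7.47214, π⊥ = 1-2·λ' ≈ 1.47214 ∈ [0.8, 1.6) ⇒ IN Λ
candidate 4: (m,n)=(9,-2) → π∥ = 9-2·λ ≈ 0.52786, π⊥ = 9-2·λ' ≈ 9.47214 ∉ [0.8, 1.6) ⇒ out
candidate 5: (m,n)=(1,-4) → π∥ = 1-4·λ ≈ -15.94427, π⊥ = 1-4·λ' ≈ 1.94427 ∉ [0.8, 1.6) ⇒ out
candidate 6: (m,n)=(0,-10) → π∥ = 0-10·λ ≈ -42.36068, π⊥ = 0-10·λ' ≈ 2.36068 ∉ [0.8, 1.6) ⇒ out
candidate 7: (m,n)=(0,-1) → π∥ = 0-1·λ ≈ -4.23607, π⊥ = 0-1·λ' ≈ 0.23607 ∉ [0.8, 1.6) ⇒ out
candidate 8: (m,n)=(1,-5) → π∥ = 1-5·λ ≈ -20.18034, π⊥ = 1-5·λ' ≈ 2.18034 ∉ [0.8, 1.6) ⇒ out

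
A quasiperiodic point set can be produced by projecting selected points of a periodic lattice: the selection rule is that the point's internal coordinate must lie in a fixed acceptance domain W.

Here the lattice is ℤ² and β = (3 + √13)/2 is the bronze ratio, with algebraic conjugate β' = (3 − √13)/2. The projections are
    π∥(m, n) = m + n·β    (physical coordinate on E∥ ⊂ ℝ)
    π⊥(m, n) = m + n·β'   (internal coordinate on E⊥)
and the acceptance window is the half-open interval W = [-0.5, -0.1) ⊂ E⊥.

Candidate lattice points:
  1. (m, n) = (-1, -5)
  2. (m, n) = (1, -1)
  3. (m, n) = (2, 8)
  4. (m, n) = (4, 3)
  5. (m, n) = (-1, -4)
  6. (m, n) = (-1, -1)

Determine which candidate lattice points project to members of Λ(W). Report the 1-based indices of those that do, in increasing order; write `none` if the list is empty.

3

Compute β' = (3−√13)/2 = -0.302776, so π⊥(m,n) = m -0.302776·n.
candidate 1: (m,n)=(-1,-5) → π∥ = -1-5·β ≈ -17.513878, π⊥ = -1-5·β' ≈ 0.513878 ∉ [-0.5, -0.1) ⇒ out
candidate 2: (m,n)=(1,-1) → π∥ = 1-1·β ≈ -2.302776, π⊥ = 1-1·β' ≈ 1.302776 ∉ [-0.5, -0.1) ⇒ out
candidate 3: (m,n)=(2,8) → π∥ = 2+8·β ≈ 28.422205, π⊥ = 2+8·β' ≈ -0.422205 ∈ [-0.5, -0.1) ⇒ IN Λ
candidate 4: (m,n)=(4,3) → π∥ = 4+3·β ≈ 13.908327, π⊥ = 4+3·β' ≈ 3.091673 ∉ [-0.5, -0.1) ⇒ out
candidate 5: (m,n)=(-1,-4) → π∥ = -1-4·β ≈ -14.211103, π⊥ = -1-4·β' ≈ 0.211103 ∉ [-0.5, -0.1) ⇒ out
candidate 6: (m,n)=(-1,-1) → π∥ = -1-1·β ≈ -4.302776, π⊥ = -1-1·β' ≈ -0.697224 ∉ [-0.5, -0.1) ⇒ out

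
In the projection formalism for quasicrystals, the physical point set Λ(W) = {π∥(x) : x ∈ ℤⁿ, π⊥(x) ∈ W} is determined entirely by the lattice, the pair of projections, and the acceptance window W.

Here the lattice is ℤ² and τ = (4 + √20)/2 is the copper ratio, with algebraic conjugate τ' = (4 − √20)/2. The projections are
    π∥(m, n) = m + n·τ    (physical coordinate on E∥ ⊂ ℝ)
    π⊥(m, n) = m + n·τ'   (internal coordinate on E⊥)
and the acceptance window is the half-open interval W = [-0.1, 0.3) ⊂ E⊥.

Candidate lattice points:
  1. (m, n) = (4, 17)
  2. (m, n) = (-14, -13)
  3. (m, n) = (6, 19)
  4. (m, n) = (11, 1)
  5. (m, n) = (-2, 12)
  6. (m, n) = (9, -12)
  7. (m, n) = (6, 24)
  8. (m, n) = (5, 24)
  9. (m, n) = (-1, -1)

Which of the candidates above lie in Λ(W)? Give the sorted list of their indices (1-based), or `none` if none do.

Compute τ' = (4−√20)/2 = -0.236068, so π⊥(m,n) = m -0.236068·n.
[1] lift (4,17): star map gives -0.013156; window check -0.1 ≤ -0.013156 < 0.3 is true → IN Λ
[2] lift (-14,-13): star map gives -10.931116; window check -0.1 ≤ -10.931116 < 0.3 is false → out
[3] lift (6,19): star map gives 1.514708; window check -0.1 ≤ 1.514708 < 0.3 is false → out
[4] lift (11,1): star map gives 10.763932; window check -0.1 ≤ 10.763932 < 0.3 is false → out
[5] lift (-2,12): star map gives -4.832816; window check -0.1 ≤ -4.832816 < 0.3 is false → out
[6] lift (9,-12): star map gives 11.832816; window check -0.1 ≤ 11.832816 < 0.3 is false → out
[7] lift (6,24): star map gives 0.334369; window check -0.1 ≤ 0.334369 < 0.3 is false → out
[8] lift (5,24): star map gives -0.665631; window check -0.1 ≤ -0.665631 < 0.3 is false → out
[9] lift (-1,-1): star map gives -0.763932; window check -0.1 ≤ -0.763932 < 0.3 is false → out

1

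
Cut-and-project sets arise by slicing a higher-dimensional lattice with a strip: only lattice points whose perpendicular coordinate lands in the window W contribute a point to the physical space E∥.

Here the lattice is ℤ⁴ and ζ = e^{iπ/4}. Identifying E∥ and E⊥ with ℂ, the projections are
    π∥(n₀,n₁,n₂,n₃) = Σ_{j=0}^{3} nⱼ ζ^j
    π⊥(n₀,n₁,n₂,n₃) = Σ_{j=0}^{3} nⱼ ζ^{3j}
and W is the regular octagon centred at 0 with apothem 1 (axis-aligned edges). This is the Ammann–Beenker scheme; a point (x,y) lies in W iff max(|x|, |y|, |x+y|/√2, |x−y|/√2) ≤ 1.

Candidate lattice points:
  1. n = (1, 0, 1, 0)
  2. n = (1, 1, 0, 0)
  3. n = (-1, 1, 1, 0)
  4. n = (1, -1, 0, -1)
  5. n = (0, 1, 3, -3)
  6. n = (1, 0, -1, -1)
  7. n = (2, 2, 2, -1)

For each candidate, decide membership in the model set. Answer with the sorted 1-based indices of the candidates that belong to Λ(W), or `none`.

Internal map: ζ^{3j} for j=0..3 gives (1,0), (−√2/2,√2/2), (0,−1), (√2/2,√2/2).
#1 (1, 0, 1, 0): internal (1.00000, -1.00000); octagon support 1.41421 vs apothem 1 → ∉ W
#2 (1, 1, 0, 0): internal (0.29289, 0.70711); octagon support 0.70711 vs apothem 1 → ∈ W
#3 (-1, 1, 1, 0): internal (-1.70711, -0.29289); octagon support 1.70711 vs apothem 1 → ∉ W
#4 (1, -1, 0, -1): internal (1.00000, -1.41421); octagon support 1.70711 vs apothem 1 → ∉ W
#5 (0, 1, 3, -3): internal (-2.82843, -4.41421); octagon support 5.12132 vs apothem 1 → ∉ W
#6 (1, 0, -1, -1): internal (0.29289, 0.29289); octagon support 0.41421 vs apothem 1 → ∈ W
#7 (2, 2, 2, -1): internal (-0.12132, -1.29289); octagon support 1.29289 vs apothem 1 → ∉ W

2, 6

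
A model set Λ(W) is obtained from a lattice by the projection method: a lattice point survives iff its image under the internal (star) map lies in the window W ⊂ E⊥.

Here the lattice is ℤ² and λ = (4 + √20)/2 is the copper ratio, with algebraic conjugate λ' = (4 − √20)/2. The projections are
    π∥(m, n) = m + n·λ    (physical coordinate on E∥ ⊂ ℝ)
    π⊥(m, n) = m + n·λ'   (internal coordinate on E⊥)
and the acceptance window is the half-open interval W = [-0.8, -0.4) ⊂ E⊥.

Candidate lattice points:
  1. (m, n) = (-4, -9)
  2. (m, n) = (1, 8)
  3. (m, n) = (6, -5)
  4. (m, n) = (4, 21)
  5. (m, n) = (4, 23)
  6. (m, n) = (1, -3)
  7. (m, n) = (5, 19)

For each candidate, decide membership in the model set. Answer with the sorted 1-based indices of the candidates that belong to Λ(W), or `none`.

none

Compute λ' = (4−√20)/2 = -0.23607, so π⊥(m,n) = m -0.23607·n.
candidate 1: (m,n)=(-4,-9) → π∥ = -4-9·λ ≈ -42.12461, π⊥ = -4-9·λ' ≈ -1.87539 ∉ [-0.8, -0.4) ⇒ out
candidate 2: (m,n)=(1,8) → π∥ = 1+8·λ ≈ 34.88854, π⊥ = 1+8·λ' ≈ -0.88854 ∉ [-0.8, -0.4) ⇒ out
candidate 3: (m,n)=(6,-5) → π∥ = 6-5·λ ≈ -15.18034, π⊥ = 6-5·λ' ≈ 7.18034 ∉ [-0.8, -0.4) ⇒ out
candidate 4: (m,n)=(4,21) → π∥ = 4+21·λ ≈ 92.95743, π⊥ = 4+21·λ' ≈ -0.95743 ∉ [-0.8, -0.4) ⇒ out
candidate 5: (m,n)=(4,23) → π∥ = 4+23·λ ≈ 101.42956, π⊥ = 4+23·λ' ≈ -1.42956 ∉ [-0.8, -0.4) ⇒ out
candidate 6: (m,n)=(1,-3) → π∥ = 1-3·λ ≈ -11.70820, π⊥ = 1-3·λ' ≈ 1.70820 ∉ [-0.8, -0.4) ⇒ out
candidate 7: (m,n)=(5,19) → π∥ = 5+19·λ ≈ 85.48529, π⊥ = 5+19·λ' ≈ 0.51471 ∉ [-0.8, -0.4) ⇒ out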